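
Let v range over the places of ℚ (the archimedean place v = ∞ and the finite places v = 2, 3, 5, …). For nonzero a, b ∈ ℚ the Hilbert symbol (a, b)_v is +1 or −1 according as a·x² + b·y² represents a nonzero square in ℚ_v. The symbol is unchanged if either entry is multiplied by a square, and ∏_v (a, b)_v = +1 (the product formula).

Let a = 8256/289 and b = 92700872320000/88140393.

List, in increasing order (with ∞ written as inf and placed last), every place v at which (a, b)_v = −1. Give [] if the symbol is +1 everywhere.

(a, b) ≡ (129, 3689) mod (ℚ^×)²; places V = {2, 3, 5, 7, 11, 17, 19, 23, 31, 43, ∞}.
(a,b)_43: α=1, u≡27; β=2, v≡37 (mod 43); (27|43)=-1, (37|43)=-1; sign (−1)^0·-1^2·-1^1 = -1.
(a,b)_23: α=0, u≡7; β=-2, v≡1 (mod 23); (7|23)=-1, (1|23)=+1; sign (−1)^0·-1^-2·+1^0 = +1.
(a,b)_31: α=0, u≡1; β=1, v≡24 (mod 31); (1|31)=+1, (24|31)=-1; sign (−1)^0·+1^1·-1^0 = +1.
(a,b)_19: α=0, u≡12; β=2, v≡2 (mod 19); (12|19)=-1, (2|19)=-1; sign (−1)^0·-1^2·-1^0 = +1.
(a,b)_2: α=6, β=10; u≡1, v≡1 (mod 8); ε(u)ε(v)=0·0, αω(v)=6·0, βω(u)=10·0; sum ≡ 0  ⇒  +1.
(a,b)_7: α=0, u≡5; β=1, v≡4 (mod 7); (5|7)=-1, (4|7)=+1; sign (−1)^0·-1^1·+1^0 = -1.
(a,b)_17: α=-2, u≡11; β=-1, v≡13 (mod 17); (11|17)=-1, (13|17)=+1; sign (−1)^0·-1^-1·+1^-2 = -1.
(a,b)_3: α=1, u≡1; β=-4, v≡2 (mod 3); (1|3)=+1, (2|3)=-1; sign (−1)^0·+1^-4·-1^1 = -1.
(a,b)_11: α=0, u≡2; β=-2, v≡5 (mod 11); (2|11)=-1, (5|11)=+1; sign (−1)^0·-1^-2·+1^0 = +1.
(a,b)_∞: sgn(129)=+, sgn(3689)=+, so +1.
(a,b)_5: α=0, u≡4; β=4, v≡4 (mod 5); (4|5)=+1, (4|5)=+1; sign (−1)^0·+1^4·+1^0 = +1.
(129, 3689 / ℚ) ramifies at {3, 7, 17, 43}: a division algebra.

[3, 7, 17, 43]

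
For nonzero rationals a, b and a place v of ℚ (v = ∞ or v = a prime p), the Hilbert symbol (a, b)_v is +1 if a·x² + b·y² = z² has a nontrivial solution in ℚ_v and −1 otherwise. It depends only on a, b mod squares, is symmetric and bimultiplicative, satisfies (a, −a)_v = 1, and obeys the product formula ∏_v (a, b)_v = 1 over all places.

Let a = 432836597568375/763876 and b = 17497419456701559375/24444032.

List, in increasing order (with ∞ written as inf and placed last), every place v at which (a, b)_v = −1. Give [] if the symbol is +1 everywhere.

Mod squares: a ≡ 15015, b ≡ 910. Check v ∈ {∞, 2, 3, 5, 7, 11, 13, 19, 23}.
v=19: a=19^-2·(≡17), b=19^-2·(≡4) mod 19; (17|19)=+1, (4|19)=+1; (−1)^{-2·-2·9}·(+1)^-2·(+1)^-2 = +1.
v=3: a=3^5·(≡1), b=3^6·(≡1) mod 3; (1|3)=+1, (1|3)=+1; (−1)^{5·6·1}·(+1)^6·(+1)^5 = +1.
v=23: a=23^-2·(≡10), b=23^-2·(≡13) mod 23; (10|23)=-1, (13|23)=+1; (−1)^{-2·-2·11}·(-1)^-2·(+1)^-2 = +1.
v=13: a=13^1·(≡6), b=13^1·(≡8) mod 13; (6|13)=-1, (8|13)=-1; (−1)^{1·1·6}·(-1)^1·(-1)^1 = +1.
v=5: a=5^3·(≡2), b=5^5·(≡2) mod 5; (2|5)=-1, (2|5)=-1; (−1)^{3·5·2}·(-1)^5·(-1)^3 = +1.
v=7: a=7^7·(≡5), b=7^9·(≡4) mod 7; (5|7)=-1, (4|7)=+1; (−1)^{7·9·3}·(-1)^9·(+1)^7 = +1.
v=∞: 15015 > 0 and 910 > 0  ⇒  (a,b)_∞ = +1.
v=2: v_2(a)=-2, v_2(b)=-7; units ≡ 7, 7 (mod 8); ε·ε+αω+βω = 1·1+-2·0+-7·0 ≡ 1  ⇒  (a,b)_2 = -1.
v=11: a=11^3·(≡5), b=11^4·(≡6) mod 11; (5|11)=+1, (6|11)=-1; (−1)^{3·4·5}·(+1)^4·(-1)^3 = -1.
(15015, 910 / ℚ) ramifies at {2, 11}: a division algebra.

[2, 11]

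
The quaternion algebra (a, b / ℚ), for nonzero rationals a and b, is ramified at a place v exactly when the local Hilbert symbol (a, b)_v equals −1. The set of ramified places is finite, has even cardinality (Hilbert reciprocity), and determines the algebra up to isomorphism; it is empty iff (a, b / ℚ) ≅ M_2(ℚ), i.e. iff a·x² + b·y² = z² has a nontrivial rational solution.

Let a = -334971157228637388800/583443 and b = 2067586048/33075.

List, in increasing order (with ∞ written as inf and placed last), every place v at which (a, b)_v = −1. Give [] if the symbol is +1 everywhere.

(a, b) ≡ (-4551, 50061) mod (ℚ^×)²; places V = {2, 3, 5, 7, 11, 37, 41, ∞}.
(a,b)_2: α=18, β=10; u≡1, v≡5 (mod 8); ε(u)ε(v)=0·0, αω(v)=18·1, βω(u)=10·0; sum ≡ 0  ⇒  +1.
(a,b)_11: α=4, u≡3; β=3, v≡6 (mod 11); (3|11)=+1, (6|11)=-1; sign (−1)^0·+1^3·-1^4 = +1.
(a,b)_3: α=-5, u≡1; β=-3, v≡1 (mod 3); (1|3)=+1, (1|3)=+1; sign (−1)^1·+1^-3·+1^-5 = -1.
(a,b)_∞: sgn(-4551)=−, sgn(50061)=+, so +1.
(a,b)_5: α=2, u≡1; β=-2, v≡1 (mod 5); (1|5)=+1, (1|5)=+1; sign (−1)^0·+1^-2·+1^2 = +1.
(a,b)_7: α=-4, u≡6; β=-2, v≡1 (mod 7); (6|7)=-1, (1|7)=+1; sign (−1)^0·-1^-2·+1^-4 = +1.
(a,b)_41: α=3, u≡19; β=1, v≡21 (mod 41); (19|41)=-1, (21|41)=+1; sign (−1)^0·-1^1·+1^3 = -1.
(a,b)_37: α=3, u≡21; β=1, v≡21 (mod 37); (21|37)=+1, (21|37)=+1; sign (−1)^0·+1^1·+1^3 = +1.
(-4551, 50061 / ℚ) ramifies at {3, 41}: a division algebra.

[3, 41]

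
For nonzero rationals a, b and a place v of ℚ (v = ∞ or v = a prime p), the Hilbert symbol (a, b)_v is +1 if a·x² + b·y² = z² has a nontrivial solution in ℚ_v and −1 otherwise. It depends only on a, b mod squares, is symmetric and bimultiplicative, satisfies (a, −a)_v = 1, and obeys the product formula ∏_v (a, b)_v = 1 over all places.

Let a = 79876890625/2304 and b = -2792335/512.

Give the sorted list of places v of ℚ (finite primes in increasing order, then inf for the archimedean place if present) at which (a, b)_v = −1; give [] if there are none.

[]

(a, b) ≡ (1, -15470) mod (ℚ^×)²; places V = {2, 3, 5, 7, 13, 17, 19, ∞}.
(a,b)_13: α=0, u≡4; β=1, v≡6 (mod 13); (4|13)=+1, (6|13)=-1; sign (−1)^0·+1^1·-1^0 = +1.
(a,b)_2: α=-8, β=-9; u≡1, v≡1 (mod 8); ε(u)ε(v)=0·0, αω(v)=-8·0, βω(u)=-9·0; sum ≡ 0  ⇒  +1.
(a,b)_3: α=-2, u≡1; β=0, v≡1 (mod 3); (1|3)=+1, (1|3)=+1; sign (−1)^0·+1^0·+1^-2 = +1.
(a,b)_∞: sgn(1)=+, sgn(-15470)=−, so +1.
(a,b)_17: α=2, u≡2; β=1, v≡8 (mod 17); (2|17)=+1, (8|17)=+1; sign (−1)^0·+1^1·+1^2 = +1.
(a,b)_19: α=2, u≡16; β=2, v≡2 (mod 19); (16|19)=+1, (2|19)=-1; sign (−1)^0·+1^2·-1^2 = +1.
(a,b)_7: α=2, u≡1; β=1, v≡4 (mod 7); (1|7)=+1, (4|7)=+1; sign (−1)^0·+1^1·+1^2 = +1.
(a,b)_5: α=6, u≡4; β=1, v≡4 (mod 5); (4|5)=+1, (4|5)=+1; sign (−1)^0·+1^1·+1^6 = +1.
Ram(a, b) = ∅: the form 1·x² + -15470·y² − z² is isotropic over every ℚ_v, so by Hasse–Minkowski it is isotropic over ℚ.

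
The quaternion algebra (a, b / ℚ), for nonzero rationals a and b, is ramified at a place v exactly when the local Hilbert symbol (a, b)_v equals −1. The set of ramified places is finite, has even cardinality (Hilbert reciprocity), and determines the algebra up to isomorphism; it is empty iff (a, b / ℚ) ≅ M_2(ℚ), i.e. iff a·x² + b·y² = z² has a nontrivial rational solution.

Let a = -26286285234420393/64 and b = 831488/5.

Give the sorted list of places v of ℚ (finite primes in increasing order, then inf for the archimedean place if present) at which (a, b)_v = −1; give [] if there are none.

[2, 5, 7, 31]

(a, b) ≡ (-2697, 1015) mod (ℚ^×)²; places V = {2, 3, 5, 7, 13, 29, 31, ∞}.
(a,b)_31: α=1, u≡22; β=0, v≡26 (mod 31); (22|31)=-1, (26|31)=-1; sign (−1)^0·-1^0·-1^1 = -1.
(a,b)_2: α=-6, β=12; u≡7, v≡7 (mod 8); ε(u)ε(v)=1·1, αω(v)=-6·0, βω(u)=12·0; sum ≡ 1  ⇒  -1.
(a,b)_29: α=3, u≡4; β=1, v≡4 (mod 29); (4|29)=+1, (4|29)=+1; sign (−1)^0·+1^1·+1^3 = +1.
(a,b)_13: α=6, u≡5; β=0, v≡12 (mod 13); (5|13)=-1, (12|13)=+1; sign (−1)^0·-1^0·+1^6 = +1.
(a,b)_5: α=0, u≡3; β=-1, v≡3 (mod 5); (3|5)=-1, (3|5)=-1; sign (−1)^0·-1^-1·-1^0 = -1.
(a,b)_∞: sgn(-2697)=−, sgn(1015)=+, so +1.
(a,b)_3: α=1, u≡1; β=0, v≡1 (mod 3); (1|3)=+1, (1|3)=+1; sign (−1)^0·+1^0·+1^1 = +1.
(a,b)_7: α=4, u≡5; β=1, v≡3 (mod 7); (5|7)=-1, (3|7)=-1; sign (−1)^0·-1^1·-1^4 = -1.
Ram(-2697, 1015) = {2, 5, 7, 31}; no ℚ_2-point on the conic.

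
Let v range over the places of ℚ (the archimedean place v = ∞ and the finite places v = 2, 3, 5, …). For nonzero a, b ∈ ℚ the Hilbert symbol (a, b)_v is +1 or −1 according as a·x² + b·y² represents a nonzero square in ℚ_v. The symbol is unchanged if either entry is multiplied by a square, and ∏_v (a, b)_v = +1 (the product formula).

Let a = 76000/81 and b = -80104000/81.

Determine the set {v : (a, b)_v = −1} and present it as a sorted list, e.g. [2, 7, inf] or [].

Mod squares: a ≡ 190, b ≡ -50065. Check v ∈ {∞, 2, 3, 5, 17, 19, 31}.
v=31: a=31^0·(≡1), b=31^1·(≡28) mod 31; (1|31)=+1, (28|31)=+1; (−1)^{0·1·15}·(+1)^1·(+1)^0 = +1.
v=17: a=17^0·(≡6), b=17^1·(≡2) mod 17; (6|17)=-1, (2|17)=+1; (−1)^{0·1·8}·(-1)^1·(+1)^0 = -1.
v=19: a=19^1·(≡2), b=19^1·(≡1) mod 19; (2|19)=-1, (1|19)=+1; (−1)^{1·1·9}·(-1)^1·(+1)^1 = +1.
v=3: a=3^-4·(≡1), b=3^-4·(≡2) mod 3; (1|3)=+1, (2|3)=-1; (−1)^{-4·-4·1}·(+1)^-4·(-1)^-4 = +1.
v=2: v_2(a)=5, v_2(b)=6; units ≡ 7, 7 (mod 8); ε·ε+αω+βω = 1·1+5·0+6·0 ≡ 1  ⇒  (a,b)_2 = -1.
v=∞: 190 > 0 and -50065 < 0  ⇒  (a,b)_∞ = +1.
v=5: a=5^3·(≡3), b=5^3·(≡3) mod 5; (3|5)=-1, (3|5)=-1; (−1)^{3·3·2}·(-1)^3·(-1)^3 = +1.
(190, -50065 / ℚ) ramifies at {2, 17}: a division algebra.

[2, 17]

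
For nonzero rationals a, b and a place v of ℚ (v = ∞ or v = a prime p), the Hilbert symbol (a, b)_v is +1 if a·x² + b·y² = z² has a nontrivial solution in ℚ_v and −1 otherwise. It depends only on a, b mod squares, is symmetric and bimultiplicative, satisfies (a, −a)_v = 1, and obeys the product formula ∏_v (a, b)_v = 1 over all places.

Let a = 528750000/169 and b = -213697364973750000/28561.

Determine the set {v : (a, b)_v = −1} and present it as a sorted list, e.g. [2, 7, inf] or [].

Mod squares: a ≡ 235, b ≡ -97495. Check v ∈ {∞, 2, 3, 5, 7, 13, 17, 31, 37, 47}.
v=5: a=5^7·(≡2), b=5^7·(≡1) mod 5; (2|5)=-1, (1|5)=+1; (−1)^{7·7·2}·(-1)^7·(+1)^7 = -1.
v=13: a=13^-2·(≡12), b=13^-4·(≡8) mod 13; (12|13)=+1, (8|13)=-1; (−1)^{-2·-4·6}·(+1)^-4·(-1)^-2 = +1.
v=7: a=7^0·(≡2), b=7^2·(≡4) mod 7; (2|7)=+1, (4|7)=+1; (−1)^{0·2·3}·(+1)^2·(+1)^0 = +1.
v=37: a=37^0·(≡8), b=37^1·(≡13) mod 37; (8|37)=-1, (13|37)=-1; (−1)^{0·1·18}·(-1)^1·(-1)^0 = -1.
v=31: a=31^0·(≡8), b=31^1·(≡13) mod 31; (8|31)=+1, (13|31)=-1; (−1)^{0·1·15}·(+1)^1·(-1)^0 = +1.
v=47: a=47^1·(≡23), b=47^2·(≡35) mod 47; (23|47)=-1, (35|47)=-1; (−1)^{1·2·23}·(-1)^2·(-1)^1 = -1.
v=∞: 235 > 0 and -97495 < 0  ⇒  (a,b)_∞ = +1.
v=17: a=17^0·(≡14), b=17^1·(≡6) mod 17; (14|17)=-1, (6|17)=-1; (−1)^{0·1·8}·(-1)^1·(-1)^0 = -1.
v=3: a=3^2·(≡1), b=3^4·(≡2) mod 3; (1|3)=+1, (2|3)=-1; (−1)^{2·4·1}·(+1)^4·(-1)^2 = +1.
v=2: v_2(a)=4, v_2(b)=4; units ≡ 3, 1 (mod 8); ε·ε+αω+βω = 1·0+4·0+4·1 ≡ 0  ⇒  (a,b)_2 = +1.
Ram(235, -97495) = {5, 17, 37, 47}; no ℚ_5-point on the conic.

[5, 17, 37, 47]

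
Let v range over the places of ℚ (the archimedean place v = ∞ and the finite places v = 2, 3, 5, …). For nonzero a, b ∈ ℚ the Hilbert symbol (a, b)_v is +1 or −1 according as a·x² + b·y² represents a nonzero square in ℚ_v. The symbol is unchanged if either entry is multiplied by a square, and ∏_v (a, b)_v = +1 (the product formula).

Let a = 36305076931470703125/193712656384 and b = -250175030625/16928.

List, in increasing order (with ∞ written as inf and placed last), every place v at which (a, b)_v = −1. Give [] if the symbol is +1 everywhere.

[2, 5]

(a, b) ≡ (165, -2) mod (ℚ^×)²; places V = {2, 3, 5, 7, 11, 13, 19, 23, ∞}.
(a,b)_3: α=7, u≡1; β=8, v≡1 (mod 3); (1|3)=+1, (1|3)=+1; sign (−1)^0·+1^8·+1^7 = +1.
(a,b)_∞: sgn(165)=+, sgn(-2)=−, so +1.
(a,b)_11: α=3, u≡5; β=0, v≡3 (mod 11); (5|11)=+1, (3|11)=+1; sign (−1)^0·+1^0·+1^3 = +1.
(a,b)_23: α=-4, u≡6; β=-2, v≡19 (mod 23); (6|23)=+1, (19|23)=-1; sign (−1)^0·+1^-2·-1^-4 = +1.
(a,b)_19: α=4, u≡2; β=2, v≡5 (mod 19); (2|19)=-1, (5|19)=+1; sign (−1)^0·-1^2·+1^4 = +1.
(a,b)_2: α=-12, β=-5; u≡5, v≡7 (mod 8); ε(u)ε(v)=0·1, αω(v)=-12·0, βω(u)=-5·1; sum ≡ 1  ⇒  -1.
(a,b)_13: α=-2, u≡1; β=2, v≡7 (mod 13); (1|13)=+1, (7|13)=-1; sign (−1)^0·+1^2·-1^-2 = +1.
(a,b)_5: α=9, u≡2; β=4, v≡2 (mod 5); (2|5)=-1, (2|5)=-1; sign (−1)^0·-1^4·-1^9 = -1.
(a,b)_7: α=2, u≡4; β=0, v≡6 (mod 7); (4|7)=+1, (6|7)=-1; sign (−1)^0·+1^0·-1^2 = +1.
|Ram(165, -2)| = 2, even; anisotropic at {2, 5}.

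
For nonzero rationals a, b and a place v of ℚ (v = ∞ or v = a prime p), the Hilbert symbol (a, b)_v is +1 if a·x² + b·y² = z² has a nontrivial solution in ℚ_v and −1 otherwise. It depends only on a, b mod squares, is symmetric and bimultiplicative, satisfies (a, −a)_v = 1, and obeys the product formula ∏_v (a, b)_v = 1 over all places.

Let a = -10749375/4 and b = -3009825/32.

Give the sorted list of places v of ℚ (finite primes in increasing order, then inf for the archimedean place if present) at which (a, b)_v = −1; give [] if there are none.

Mod squares: a ≡ -39, b ≡ -546. Check v ∈ {∞, 2, 3, 5, 7, 13}.
v=13: a=13^1·(≡4), b=13^1·(≡3) mod 13; (4|13)=+1, (3|13)=+1; (−1)^{1·1·6}·(+1)^1·(+1)^1 = +1.
v=5: a=5^4·(≡4), b=5^2·(≡1) mod 5; (4|5)=+1, (1|5)=+1; (−1)^{4·2·2}·(+1)^2·(+1)^4 = +1.
v=∞: -39 < 0 and -546 < 0  ⇒  (a,b)_∞ = -1.
v=7: a=7^2·(≡3), b=7^3·(≡6) mod 7; (3|7)=-1, (6|7)=-1; (−1)^{2·3·3}·(-1)^3·(-1)^2 = -1.
v=3: a=3^3·(≡2), b=3^3·(≡1) mod 3; (2|3)=-1, (1|3)=+1; (−1)^{3·3·1}·(-1)^3·(+1)^3 = +1.
v=2: v_2(a)=-2, v_2(b)=-5; units ≡ 1, 7 (mod 8); ε·ε+αω+βω = 0·1+-2·0+-5·0 ≡ 0  ⇒  (a,b)_2 = +1.
|Ram(-39, -546)| = 2, even; anisotropic at {7, ∞}.

[7, inf]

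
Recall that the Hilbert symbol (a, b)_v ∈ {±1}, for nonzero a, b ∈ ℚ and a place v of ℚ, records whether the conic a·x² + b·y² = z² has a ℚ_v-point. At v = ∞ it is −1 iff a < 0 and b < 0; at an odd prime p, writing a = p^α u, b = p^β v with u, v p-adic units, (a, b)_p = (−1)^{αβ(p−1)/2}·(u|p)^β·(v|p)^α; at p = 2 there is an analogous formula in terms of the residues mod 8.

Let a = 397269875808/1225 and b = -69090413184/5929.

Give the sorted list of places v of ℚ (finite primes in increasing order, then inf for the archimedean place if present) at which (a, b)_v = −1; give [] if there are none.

Mod squares: a ≡ 579462, b ≡ -25194. Check v ∈ {∞, 2, 3, 5, 7, 11, 13, 17, 19, 23}.
v=17: a=17^1·(≡8), b=17^1·(≡7) mod 17; (8|17)=+1, (7|17)=-1; (−1)^{1·1·8}·(+1)^1·(-1)^1 = -1.
v=7: a=7^-2·(≡2), b=7^-2·(≡6) mod 7; (2|7)=+1, (6|7)=-1; (−1)^{-2·-2·3}·(+1)^-2·(-1)^-2 = +1.
v=23: a=23^3·(≡12), b=23^2·(≡7) mod 23; (12|23)=+1, (7|23)=-1; (−1)^{3·2·11}·(+1)^2·(-1)^3 = -1.
v=3: a=3^5·(≡2), b=3^5·(≡2) mod 3; (2|3)=-1, (2|3)=-1; (−1)^{5·5·1}·(-1)^5·(-1)^5 = -1.
v=19: a=19^1·(≡15), b=19^1·(≡17) mod 19; (15|19)=-1, (17|19)=+1; (−1)^{1·1·9}·(-1)^1·(+1)^1 = +1.
v=∞: 579462 > 0 and -25194 < 0  ⇒  (a,b)_∞ = +1.
v=2: v_2(a)=5, v_2(b)=7; units ≡ 3, 3 (mod 8); ε·ε+αω+βω = 1·1+5·1+7·1 ≡ 1  ⇒  (a,b)_2 = -1.
v=5: a=5^-2·(≡2), b=5^0·(≡4) mod 5; (2|5)=-1, (4|5)=+1; (−1)^{-2·0·2}·(-1)^0·(+1)^-2 = +1.
v=11: a=11^0·(≡9), b=11^-2·(≡2) mod 11; (9|11)=+1, (2|11)=-1; (−1)^{0·-2·5}·(+1)^-2·(-1)^0 = +1.
v=13: a=13^1·(≡10), b=13^1·(≡1) mod 13; (10|13)=+1, (1|13)=+1; (−1)^{1·1·6}·(+1)^1·(+1)^1 = +1.
Ram(579462, -25194) = {2, 3, 17, 23}; no ℚ_2-point on the conic.

[2, 3, 17, 23]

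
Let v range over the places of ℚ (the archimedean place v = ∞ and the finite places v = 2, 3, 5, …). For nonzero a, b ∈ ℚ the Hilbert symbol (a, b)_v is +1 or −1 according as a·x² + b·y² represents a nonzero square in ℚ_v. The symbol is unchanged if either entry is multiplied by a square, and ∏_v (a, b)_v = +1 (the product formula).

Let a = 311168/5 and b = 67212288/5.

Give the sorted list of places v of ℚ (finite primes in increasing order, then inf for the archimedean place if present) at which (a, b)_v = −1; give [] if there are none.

[13, 17]

Mod squares: a ≡ 24310, b ≡ 36465. Check v ∈ {∞, 2, 3, 5, 11, 13, 17}.
v=17: a=17^1·(≡16), b=17^1·(≡5) mod 17; (16|17)=+1, (5|17)=-1; (−1)^{1·1·8}·(+1)^1·(-1)^1 = -1.
v=13: a=13^1·(≡11), b=13^1·(≡10) mod 13; (11|13)=-1, (10|13)=+1; (−1)^{1·1·6}·(-1)^1·(+1)^1 = -1.
v=5: a=5^-1·(≡3), b=5^-1·(≡3) mod 5; (3|5)=-1, (3|5)=-1; (−1)^{-1·-1·2}·(-1)^-1·(-1)^-1 = +1.
v=11: a=11^1·(≡8), b=11^1·(≡1) mod 11; (8|11)=-1, (1|11)=+1; (−1)^{1·1·5}·(-1)^1·(+1)^1 = +1.
v=2: v_2(a)=7, v_2(b)=10; units ≡ 3, 1 (mod 8); ε·ε+αω+βω = 1·0+7·0+10·1 ≡ 0  ⇒  (a,b)_2 = +1.
v=3: a=3^0·(≡1), b=3^3·(≡2) mod 3; (1|3)=+1, (2|3)=-1; (−1)^{0·3·1}·(+1)^3·(-1)^0 = +1.
v=∞: 24310 > 0 and 36465 > 0  ⇒  (a,b)_∞ = +1.
(24310, 36465 / ℚ) ramifies at {13, 17}: a division algebra.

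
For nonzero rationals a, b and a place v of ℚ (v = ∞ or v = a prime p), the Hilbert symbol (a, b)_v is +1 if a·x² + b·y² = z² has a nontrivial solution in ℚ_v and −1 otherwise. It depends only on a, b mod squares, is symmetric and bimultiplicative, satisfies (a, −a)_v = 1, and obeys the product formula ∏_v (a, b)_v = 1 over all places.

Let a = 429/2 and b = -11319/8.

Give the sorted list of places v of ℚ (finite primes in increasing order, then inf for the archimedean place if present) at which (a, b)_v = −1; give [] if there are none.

[2, 13]

(a, b) ≡ (858, -462) mod (ℚ^×)²; places V = {2, 3, 7, 11, 13, ∞}.
(a,b)_11: α=1, u≡3; β=1, v≡2 (mod 11); (3|11)=+1, (2|11)=-1; sign (−1)^1·+1^1·-1^1 = +1.
(a,b)_13: α=1, u≡10; β=0, v≡7 (mod 13); (10|13)=+1, (7|13)=-1; sign (−1)^0·+1^0·-1^1 = -1.
(a,b)_2: α=-1, β=-3; u≡5, v≡1 (mod 8); ε(u)ε(v)=0·0, αω(v)=-1·0, βω(u)=-3·1; sum ≡ 1  ⇒  -1.
(a,b)_7: α=0, u≡1; β=3, v≡2 (mod 7); (1|7)=+1, (2|7)=+1; sign (−1)^0·+1^3·+1^0 = +1.
(a,b)_3: α=1, u≡1; β=1, v≡2 (mod 3); (1|3)=+1, (2|3)=-1; sign (−1)^1·+1^1·-1^1 = +1.
(a,b)_∞: sgn(858)=+, sgn(-462)=−, so +1.
(858, -462 / ℚ) ramifies at {2, 13}: a division algebra.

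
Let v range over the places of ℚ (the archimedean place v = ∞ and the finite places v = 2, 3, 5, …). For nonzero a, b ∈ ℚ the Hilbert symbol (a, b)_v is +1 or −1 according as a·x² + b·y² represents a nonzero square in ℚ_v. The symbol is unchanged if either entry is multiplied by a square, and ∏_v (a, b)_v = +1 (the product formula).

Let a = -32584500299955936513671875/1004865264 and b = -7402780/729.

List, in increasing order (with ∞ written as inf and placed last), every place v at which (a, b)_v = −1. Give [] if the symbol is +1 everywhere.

[3, 7, 13, inf]

(a, b) ≡ (-4891341, -15295) mod (ℚ^×)²; places V = {2, 3, 5, 7, 11, 13, 19, 23, 29, 37, 41, 47, ∞}.
(a,b)_37: α=2, u≡2; β=0, v≡24 (mod 37); (2|37)=-1, (24|37)=-1; sign (−1)^0·-1^0·-1^2 = +1.
(a,b)_47: α=-2, u≡20; β=0, v≡4 (mod 47); (20|47)=-1, (4|47)=+1; sign (−1)^0·-1^0·+1^-2 = +1.
(a,b)_13: α=-1, u≡11; β=0, v≡5 (mod 13); (11|13)=-1, (5|13)=-1; sign (−1)^0·-1^0·-1^-1 = -1.
(a,b)_23: α=3, u≡19; β=1, v≡3 (mod 23); (19|23)=-1, (3|23)=+1; sign (−1)^1·-1^1·+1^3 = +1.
(a,b)_29: α=2, u≡19; β=0, v≡27 (mod 29); (19|29)=-1, (27|29)=-1; sign (−1)^0·-1^0·-1^2 = +1.
(a,b)_11: α=2, u≡10; β=2, v≡8 (mod 11); (10|11)=-1, (8|11)=-1; sign (−1)^0·-1^2·-1^2 = +1.
(a,b)_7: α=1, u≡3; β=1, v≡6 (mod 7); (3|7)=-1, (6|7)=-1; sign (−1)^1·-1^1·-1^1 = -1.
(a,b)_5: α=10, u≡4; β=1, v≡1 (mod 5); (4|5)=+1, (1|5)=+1; sign (−1)^0·+1^1·+1^10 = +1.
(a,b)_41: α=1, u≡18; β=0, v≡21 (mod 41); (18|41)=+1, (21|41)=+1; sign (−1)^0·+1^0·+1^1 = +1.
(a,b)_2: α=-4, β=2; u≡3, v≡1 (mod 8); ε(u)ε(v)=1·0, αω(v)=-4·0, βω(u)=2·1; sum ≡ 0  ⇒  +1.
(a,b)_∞: sgn(-4891341)=−, sgn(-15295)=−, so -1.
(a,b)_19: α=3, u≡17; β=1, v≡10 (mod 19); (17|19)=+1, (10|19)=-1; sign (−1)^1·+1^1·-1^3 = +1.
(a,b)_3: α=-7, u≡2; β=-6, v≡2 (mod 3); (2|3)=-1, (2|3)=-1; sign (−1)^0·-1^-6·-1^-7 = -1.
Ram(-4891341, -15295) = {3, 7, 13, ∞}; no ℚ_3-point on the conic.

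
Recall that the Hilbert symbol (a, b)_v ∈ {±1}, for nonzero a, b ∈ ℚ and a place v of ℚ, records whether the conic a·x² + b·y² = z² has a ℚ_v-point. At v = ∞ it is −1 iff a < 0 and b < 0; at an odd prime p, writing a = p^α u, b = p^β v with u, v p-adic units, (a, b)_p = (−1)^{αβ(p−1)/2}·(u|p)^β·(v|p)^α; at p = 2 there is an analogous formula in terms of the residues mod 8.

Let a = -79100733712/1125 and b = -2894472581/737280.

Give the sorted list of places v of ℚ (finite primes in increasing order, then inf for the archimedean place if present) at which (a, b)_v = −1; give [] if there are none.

(a, b) ≡ (-85085, -1105) mod (ℚ^×)²; places V = {2, 3, 5, 7, 11, 13, 17, 47, ∞}.
(a,b)_7: α=5, u≡4; β=2, v≡2 (mod 7); (4|7)=+1, (2|7)=+1; sign (−1)^0·+1^2·+1^5 = +1.
(a,b)_∞: sgn(-85085)=−, sgn(-1105)=−, so -1.
(a,b)_47: α=0, u≡36; β=2, v≡10 (mod 47); (36|47)=+1, (10|47)=-1; sign (−1)^0·+1^2·-1^0 = +1.
(a,b)_3: α=-2, u≡1; β=-2, v≡2 (mod 3); (1|3)=+1, (2|3)=-1; sign (−1)^0·+1^-2·-1^-2 = +1.
(a,b)_13: α=1, u≡6; β=1, v≡11 (mod 13); (6|13)=-1, (11|13)=-1; sign (−1)^0·-1^1·-1^1 = +1.
(a,b)_17: α=1, u≡6; β=1, v≡12 (mod 17); (6|17)=-1, (12|17)=-1; sign (−1)^0·-1^1·-1^1 = +1.
(a,b)_5: α=-3, u≡2; β=-1, v≡4 (mod 5); (2|5)=-1, (4|5)=+1; sign (−1)^0·-1^-1·+1^-3 = -1.
(a,b)_11: α=3, u≡9; β=2, v≡2 (mod 11); (9|11)=+1, (2|11)=-1; sign (−1)^0·+1^2·-1^3 = -1.
(a,b)_2: α=4, β=-14; u≡3, v≡7 (mod 8); ε(u)ε(v)=1·1, αω(v)=4·0, βω(u)=-14·1; sum ≡ 1  ⇒  -1.
|Ram(-85085, -1105)| = 4, even; anisotropic at {2, 5, 11, ∞}.

[2, 5, 11, inf]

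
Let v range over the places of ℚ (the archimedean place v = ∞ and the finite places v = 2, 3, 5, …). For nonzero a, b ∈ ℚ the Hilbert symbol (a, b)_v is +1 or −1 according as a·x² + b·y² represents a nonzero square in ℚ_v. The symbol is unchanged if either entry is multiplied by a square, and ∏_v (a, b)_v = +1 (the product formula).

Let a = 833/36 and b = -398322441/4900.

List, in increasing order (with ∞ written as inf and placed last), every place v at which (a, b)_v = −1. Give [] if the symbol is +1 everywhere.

(a, b) ≡ (17, -40641) mod (ℚ^×)²; places V = {2, 3, 5, 7, 11, 17, 19, 23, 31, ∞}.
(a,b)_∞: sgn(17)=+, sgn(-40641)=−, so +1.
(a,b)_3: α=-2, u≡2; β=5, v≡1 (mod 3); (2|3)=-1, (1|3)=+1; sign (−1)^0·-1^5·+1^-2 = -1.
(a,b)_17: α=1, u≡16; β=0, v≡5 (mod 17); (16|17)=+1, (5|17)=-1; sign (−1)^0·+1^0·-1^1 = -1.
(a,b)_5: α=0, u≡3; β=-2, v≡4 (mod 5); (3|5)=-1, (4|5)=+1; sign (−1)^0·-1^-2·+1^0 = +1.
(a,b)_19: α=0, u≡11; β=1, v≡12 (mod 19); (11|19)=+1, (12|19)=-1; sign (−1)^0·+1^1·-1^0 = +1.
(a,b)_11: α=0, u≡10; β=2, v≡1 (mod 11); (10|11)=-1, (1|11)=+1; sign (−1)^0·-1^2·+1^0 = +1.
(a,b)_7: α=2, u≡3; β=-2, v≡4 (mod 7); (3|7)=-1, (4|7)=+1; sign (−1)^0·-1^-2·+1^2 = +1.
(a,b)_31: α=0, u≡24; β=1, v≡24 (mod 31); (24|31)=-1, (24|31)=-1; sign (−1)^0·-1^1·-1^0 = -1.
(a,b)_2: α=-2, β=-2; u≡1, v≡7 (mod 8); ε(u)ε(v)=0·1, αω(v)=-2·0, βω(u)=-2·0; sum ≡ 0  ⇒  +1.
(a,b)_23: α=0, u≡11; β=1, v≡12 (mod 23); (11|23)=-1, (12|23)=+1; sign (−1)^0·-1^1·+1^0 = -1.
|Ram(17, -40641)| = 4, even; anisotropic at {3, 17, 23, 31}.

[3, 17, 23, 31]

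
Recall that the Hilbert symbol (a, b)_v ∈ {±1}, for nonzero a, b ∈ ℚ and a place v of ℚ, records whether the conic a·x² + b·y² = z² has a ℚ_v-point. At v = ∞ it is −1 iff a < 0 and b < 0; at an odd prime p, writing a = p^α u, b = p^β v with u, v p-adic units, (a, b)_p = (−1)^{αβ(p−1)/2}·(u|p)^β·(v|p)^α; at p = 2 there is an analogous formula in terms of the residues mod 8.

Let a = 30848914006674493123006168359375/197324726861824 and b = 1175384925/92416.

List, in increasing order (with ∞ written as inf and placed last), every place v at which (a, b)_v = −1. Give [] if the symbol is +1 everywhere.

[13, 29, 37, 41]

Mod squares: a ≡ 153439, b ≡ 533. Check v ∈ {∞, 2, 3, 5, 11, 13, 17, 19, 29, 37, 41}.
v=37: a=37^1·(≡7), b=37^0·(≡18) mod 37; (7|37)=+1, (18|37)=-1; (−1)^{1·0·18}·(+1)^0·(-1)^1 = -1.
v=11: a=11^5·(≡1), b=11^2·(≡9) mod 11; (1|11)=+1, (9|11)=+1; (−1)^{5·2·5}·(+1)^2·(+1)^5 = +1.
v=∞: 153439 > 0 and 533 > 0  ⇒  (a,b)_∞ = +1.
v=3: a=3^16·(≡1), b=3^6·(≡2) mod 3; (1|3)=+1, (2|3)=-1; (−1)^{16·6·1}·(+1)^6·(-1)^16 = +1.
v=19: a=19^-6·(≡18), b=19^-2·(≡1) mod 19; (18|19)=-1, (1|19)=+1; (−1)^{-6·-2·9}·(-1)^-2·(+1)^-6 = +1.
v=17: a=17^2·(≡3), b=17^0·(≡3) mod 17; (3|17)=-1, (3|17)=-1; (−1)^{2·0·8}·(-1)^0·(-1)^2 = +1.
v=29: a=29^1·(≡16), b=29^0·(≡18) mod 29; (16|29)=+1, (18|29)=-1; (−1)^{1·0·14}·(+1)^0·(-1)^1 = -1.
v=5: a=5^8·(≡4), b=5^2·(≡2) mod 5; (4|5)=+1, (2|5)=-1; (−1)^{8·2·2}·(+1)^2·(-1)^8 = +1.
v=41: a=41^4·(≡35), b=41^1·(≡14) mod 41; (35|41)=-1, (14|41)=-1; (−1)^{4·1·20}·(-1)^1·(-1)^4 = -1.
v=13: a=13^1·(≡12), b=13^1·(≡8) mod 13; (12|13)=+1, (8|13)=-1; (−1)^{1·1·6}·(+1)^1·(-1)^1 = -1.
v=2: v_2(a)=-22, v_2(b)=-8; units ≡ 7, 5 (mod 8); ε·ε+αω+βω = 1·0+-22·1+-8·0 ≡ 0  ⇒  (a,b)_2 = +1.
Ram(153439, 533) = {13, 29, 37, 41}; no ℚ_13-point on the conic.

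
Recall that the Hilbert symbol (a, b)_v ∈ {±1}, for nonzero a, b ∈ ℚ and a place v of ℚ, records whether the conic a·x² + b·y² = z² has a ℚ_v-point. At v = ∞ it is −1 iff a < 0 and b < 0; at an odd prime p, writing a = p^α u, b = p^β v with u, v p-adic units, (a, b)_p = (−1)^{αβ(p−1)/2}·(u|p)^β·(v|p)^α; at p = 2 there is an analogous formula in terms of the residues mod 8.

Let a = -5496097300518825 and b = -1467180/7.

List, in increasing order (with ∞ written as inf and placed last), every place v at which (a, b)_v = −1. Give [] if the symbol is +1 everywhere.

Mod squares: a ≡ -57057, b ≡ -285285. Check v ∈ {∞, 2, 3, 5, 7, 11, 13, 19}.
v=∞: -57057 < 0 and -285285 < 0  ⇒  (a,b)_∞ = -1.
v=2: v_2(a)=0, v_2(b)=2; units ≡ 7, 3 (mod 8); ε·ε+αω+βω = 1·1+0·1+2·0 ≡ 1  ⇒  (a,b)_2 = -1.
v=7: a=7^1·(≡4), b=7^-1·(≡6) mod 7; (4|7)=+1, (6|7)=-1; (−1)^{1·-1·3}·(+1)^-1·(-1)^1 = +1.
v=13: a=13^1·(≡6), b=13^1·(≡12) mod 13; (6|13)=-1, (12|13)=+1; (−1)^{1·1·6}·(-1)^1·(+1)^1 = -1.
v=3: a=3^7·(≡1), b=3^3·(≡2) mod 3; (1|3)=+1, (2|3)=-1; (−1)^{7·3·1}·(+1)^3·(-1)^7 = +1.
v=5: a=5^2·(≡2), b=5^1·(≡2) mod 5; (2|5)=-1, (2|5)=-1; (−1)^{2·1·2}·(-1)^1·(-1)^2 = -1.
v=11: a=11^5·(≡9), b=11^1·(≡4) mod 11; (9|11)=+1, (4|11)=+1; (−1)^{5·1·5}·(+1)^1·(+1)^5 = -1.
v=19: a=19^3·(≡13), b=19^1·(≡13) mod 19; (13|19)=-1, (13|19)=-1; (−1)^{3·1·9}·(-1)^1·(-1)^3 = -1.
(-57057, -285285 / ℚ) ramifies at {2, 5, 11, 13, 19, ∞}: a division algebra.

[2, 5, 11, 13, 19, inf]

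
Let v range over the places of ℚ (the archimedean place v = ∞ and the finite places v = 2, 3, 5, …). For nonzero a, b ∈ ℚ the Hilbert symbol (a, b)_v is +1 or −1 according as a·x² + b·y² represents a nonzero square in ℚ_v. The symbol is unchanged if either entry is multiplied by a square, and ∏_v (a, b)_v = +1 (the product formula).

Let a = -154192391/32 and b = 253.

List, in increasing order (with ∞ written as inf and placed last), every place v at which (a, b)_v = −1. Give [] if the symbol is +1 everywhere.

[2, 29]

(a, b) ≡ (-1102, 253) mod (ℚ^×)²; places V = {2, 11, 19, 23, 29, ∞}.
(a,b)_∞: sgn(-1102)=−, sgn(253)=+, so +1.
(a,b)_29: α=1, u≡28; β=0, v≡21 (mod 29); (28|29)=+1, (21|29)=-1; sign (−1)^0·+1^0·-1^1 = -1.
(a,b)_23: α=4, u≡18; β=1, v≡11 (mod 23); (18|23)=+1, (11|23)=-1; sign (−1)^0·+1^1·-1^4 = +1.
(a,b)_19: α=1, u≡15; β=0, v≡6 (mod 19); (15|19)=-1, (6|19)=+1; sign (−1)^0·-1^0·+1^1 = +1.
(a,b)_11: α=0, u≡1; β=1, v≡1 (mod 11); (1|11)=+1, (1|11)=+1; sign (−1)^0·+1^1·+1^0 = +1.
(a,b)_2: α=-5, β=0; u≡1, v≡5 (mod 8); ε(u)ε(v)=0·0, αω(v)=-5·1, βω(u)=0·0; sum ≡ 1  ⇒  -1.
(-1102, 253 / ℚ) ramifies at {2, 29}: a division algebra.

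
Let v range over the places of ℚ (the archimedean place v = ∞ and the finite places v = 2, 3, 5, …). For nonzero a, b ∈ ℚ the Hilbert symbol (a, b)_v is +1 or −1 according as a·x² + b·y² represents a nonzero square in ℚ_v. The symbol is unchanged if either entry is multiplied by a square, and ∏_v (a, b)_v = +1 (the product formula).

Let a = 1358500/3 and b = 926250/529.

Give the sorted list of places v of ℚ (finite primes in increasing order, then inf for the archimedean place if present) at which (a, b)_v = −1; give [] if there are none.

[2, 5, 11, 13]

(a, b) ≡ (40755, 1482) mod (ℚ^×)²; places V = {2, 3, 5, 11, 13, 19, 23, ∞}.
(a,b)_2: α=2, β=1; u≡3, v≡5 (mod 8); ε(u)ε(v)=1·0, αω(v)=2·1, βω(u)=1·1; sum ≡ 1  ⇒  -1.
(a,b)_5: α=3, u≡1; β=4, v≡3 (mod 5); (1|5)=+1, (3|5)=-1; sign (−1)^0·+1^4·-1^3 = -1.
(a,b)_11: α=1, u≡1; β=0, v≡6 (mod 11); (1|11)=+1, (6|11)=-1; sign (−1)^0·+1^0·-1^1 = -1.
(a,b)_3: α=-1, u≡1; β=1, v≡2 (mod 3); (1|3)=+1, (2|3)=-1; sign (−1)^1·+1^1·-1^-1 = +1.
(a,b)_23: α=0, u≡17; β=-2, v≡17 (mod 23); (17|23)=-1, (17|23)=-1; sign (−1)^0·-1^-2·-1^0 = +1.
(a,b)_∞: sgn(40755)=+, sgn(1482)=+, so +1.
(a,b)_19: α=1, u≡1; β=1, v≡14 (mod 19); (1|19)=+1, (14|19)=-1; sign (−1)^1·+1^1·-1^1 = +1.
(a,b)_13: α=1, u≡2; β=1, v≡4 (mod 13); (2|13)=-1, (4|13)=+1; sign (−1)^0·-1^1·+1^1 = -1.
Ram(40755, 1482) = {2, 5, 11, 13}; no ℚ_2-point on the conic.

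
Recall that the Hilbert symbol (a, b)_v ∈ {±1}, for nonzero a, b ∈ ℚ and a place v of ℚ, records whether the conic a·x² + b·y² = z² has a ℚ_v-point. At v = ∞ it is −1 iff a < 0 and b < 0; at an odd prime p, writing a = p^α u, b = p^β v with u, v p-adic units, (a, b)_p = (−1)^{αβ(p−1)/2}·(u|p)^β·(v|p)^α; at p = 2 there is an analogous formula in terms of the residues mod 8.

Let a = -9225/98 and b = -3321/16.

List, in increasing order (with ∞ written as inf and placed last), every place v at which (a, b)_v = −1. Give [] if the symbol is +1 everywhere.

(a, b) ≡ (-82, -41) mod (ℚ^×)²; places V = {2, 3, 5, 7, 41, ∞}.
(a,b)_2: α=-1, β=-4; u≡7, v≡7 (mod 8); ε(u)ε(v)=1·1, αω(v)=-1·0, βω(u)=-4·0; sum ≡ 1  ⇒  -1.
(a,b)_5: α=2, u≡2; β=0, v≡4 (mod 5); (2|5)=-1, (4|5)=+1; sign (−1)^0·-1^0·+1^2 = +1.
(a,b)_41: α=1, u≡9; β=1, v≡18 (mod 41); (9|41)=+1, (18|41)=+1; sign (−1)^0·+1^1·+1^1 = +1.
(a,b)_7: α=-2, u≡4; β=0, v≡2 (mod 7); (4|7)=+1, (2|7)=+1; sign (−1)^0·+1^0·+1^-2 = +1.
(a,b)_3: α=2, u≡2; β=4, v≡1 (mod 3); (2|3)=-1, (1|3)=+1; sign (−1)^0·-1^4·+1^2 = +1.
(a,b)_∞: sgn(-82)=−, sgn(-41)=−, so -1.
(-82, -41 / ℚ) ramifies at {2, ∞}: a division algebra.

[2, inf]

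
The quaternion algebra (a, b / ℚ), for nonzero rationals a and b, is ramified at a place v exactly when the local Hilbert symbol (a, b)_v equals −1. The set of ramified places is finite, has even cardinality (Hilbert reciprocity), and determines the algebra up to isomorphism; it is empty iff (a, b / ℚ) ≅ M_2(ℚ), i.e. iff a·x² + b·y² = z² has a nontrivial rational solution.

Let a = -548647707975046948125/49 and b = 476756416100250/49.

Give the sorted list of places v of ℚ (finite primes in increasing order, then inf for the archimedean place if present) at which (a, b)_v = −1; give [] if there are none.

(a, b) ≡ (-460317, 10) mod (ℚ^×)²; places V = {2, 3, 5, 7, 11, 13, 29, 37, ∞}.
(a,b)_29: α=3, u≡21; β=2, v≡27 (mod 29); (21|29)=-1, (27|29)=-1; sign (−1)^0·-1^2·-1^3 = -1.
(a,b)_13: α=3, u≡10; β=2, v≡10 (mod 13); (10|13)=+1, (10|13)=+1; sign (−1)^0·+1^2·+1^3 = +1.
(a,b)_11: α=3, u≡7; β=2, v≡2 (mod 11); (7|11)=-1, (2|11)=-1; sign (−1)^0·-1^2·-1^3 = -1.
(a,b)_7: α=-2, u≡3; β=-2, v≡6 (mod 7); (3|7)=-1, (6|7)=-1; sign (−1)^0·-1^-2·-1^-2 = +1.
(a,b)_∞: sgn(-460317)=−, sgn(10)=+, so +1.
(a,b)_37: α=3, u≡4; β=2, v≡36 (mod 37); (4|37)=+1, (36|37)=+1; sign (−1)^0·+1^2·+1^3 = +1.
(a,b)_5: α=4, u≡2; β=3, v≡3 (mod 5); (2|5)=-1, (3|5)=-1; sign (−1)^0·-1^3·-1^4 = -1.
(a,b)_3: α=5, u≡2; β=4, v≡1 (mod 3); (2|3)=-1, (1|3)=+1; sign (−1)^0·-1^4·+1^5 = +1.
(a,b)_2: α=0, β=1; u≡3, v≡5 (mod 8); ε(u)ε(v)=1·0, αω(v)=0·1, βω(u)=1·1; sum ≡ 1  ⇒  -1.
(-460317, 10 / ℚ) ramifies at {2, 5, 11, 29}: a division algebra.

[2, 5, 11, 29]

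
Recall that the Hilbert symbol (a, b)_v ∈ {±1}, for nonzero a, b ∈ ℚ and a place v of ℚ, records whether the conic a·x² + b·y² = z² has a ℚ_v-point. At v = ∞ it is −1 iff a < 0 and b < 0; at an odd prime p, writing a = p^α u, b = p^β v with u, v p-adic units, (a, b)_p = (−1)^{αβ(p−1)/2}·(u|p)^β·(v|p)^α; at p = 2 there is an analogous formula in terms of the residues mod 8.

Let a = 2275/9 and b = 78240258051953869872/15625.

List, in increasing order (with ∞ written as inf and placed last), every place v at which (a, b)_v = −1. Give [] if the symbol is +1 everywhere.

(a, b) ≡ (91, 30107) mod (ℚ^×)²; places V = {2, 3, 5, 7, 11, 13, 17, 19, 23, ∞}.
(a,b)_∞: sgn(91)=+, sgn(30107)=+, so +1.
(a,b)_2: α=0, β=4; u≡3, v≡3 (mod 8); ε(u)ε(v)=1·1, αω(v)=0·1, βω(u)=4·1; sum ≡ 1  ⇒  -1.
(a,b)_5: α=2, u≡4; β=-6, v≡2 (mod 5); (4|5)=+1, (2|5)=-1; sign (−1)^0·+1^-6·-1^2 = +1.
(a,b)_23: α=0, u≡10; β=1, v≡7 (mod 23); (10|23)=-1, (7|23)=-1; sign (−1)^0·-1^1·-1^0 = -1.
(a,b)_7: α=1, u≡5; β=5, v≡6 (mod 7); (5|7)=-1, (6|7)=-1; sign (−1)^1·-1^5·-1^1 = -1.
(a,b)_13: α=1, u≡5; β=4, v≡12 (mod 13); (5|13)=-1, (12|13)=+1; sign (−1)^0·-1^4·+1^1 = +1.
(a,b)_3: α=-2, u≡1; β=8, v≡2 (mod 3); (1|3)=+1, (2|3)=-1; sign (−1)^0·+1^8·-1^-2 = +1.
(a,b)_17: α=0, u≡11; β=1, v≡7 (mod 17); (11|17)=-1, (7|17)=-1; sign (−1)^0·-1^1·-1^0 = -1.
(a,b)_11: α=0, u≡1; β=1, v≡3 (mod 11); (1|11)=+1, (3|11)=+1; sign (−1)^0·+1^1·+1^0 = +1.
(a,b)_19: α=0, u≡10; β=2, v≡6 (mod 19); (10|19)=-1, (6|19)=+1; sign (−1)^0·-1^2·+1^0 = +1.
(91, 30107 / ℚ) ramifies at {2, 7, 17, 23}: a division algebra.

[2, 7, 17, 23]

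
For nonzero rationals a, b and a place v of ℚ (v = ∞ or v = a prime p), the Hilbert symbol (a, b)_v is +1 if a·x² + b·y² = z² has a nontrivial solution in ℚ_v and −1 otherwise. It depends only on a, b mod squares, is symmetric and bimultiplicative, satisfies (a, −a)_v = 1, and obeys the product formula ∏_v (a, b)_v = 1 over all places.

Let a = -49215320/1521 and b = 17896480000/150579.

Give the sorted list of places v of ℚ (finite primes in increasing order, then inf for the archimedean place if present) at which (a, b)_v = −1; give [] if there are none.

Mod squares: a ≡ -14630, b ≡ 1463. Check v ∈ {∞, 2, 3, 5, 7, 11, 13, 19, 29}.
v=7: a=7^1·(≡6), b=7^1·(≡6) mod 7; (6|7)=-1, (6|7)=-1; (−1)^{1·1·3}·(-1)^1·(-1)^1 = -1.
v=2: v_2(a)=3, v_2(b)=8; units ≡ 5, 7 (mod 8); ε·ε+αω+βω = 0·1+3·0+8·1 ≡ 0  ⇒  (a,b)_2 = +1.
v=11: a=11^1·(≡3), b=11^-1·(≡5) mod 11; (3|11)=+1, (5|11)=+1; (−1)^{1·-1·5}·(+1)^-1·(+1)^1 = -1.
v=3: a=3^-2·(≡1), b=3^-4·(≡2) mod 3; (1|3)=+1, (2|3)=-1; (−1)^{-2·-4·1}·(+1)^-4·(-1)^-2 = +1.
v=19: a=19^1·(≡9), b=19^1·(≡4) mod 19; (9|19)=+1, (4|19)=+1; (−1)^{1·1·9}·(+1)^1·(+1)^1 = -1.
v=13: a=13^-2·(≡6), b=13^-2·(≡5) mod 13; (6|13)=-1, (5|13)=-1; (−1)^{-2·-2·6}·(-1)^-2·(-1)^-2 = +1.
v=5: a=5^1·(≡1), b=5^4·(≡2) mod 5; (1|5)=+1, (2|5)=-1; (−1)^{1·4·2}·(+1)^4·(-1)^1 = -1.
v=∞: -14630 < 0 and 1463 > 0  ⇒  (a,b)_∞ = +1.
v=29: a=29^2·(≡18), b=29^2·(≡24) mod 29; (18|29)=-1, (24|29)=+1; (−1)^{2·2·14}·(-1)^2·(+1)^2 = +1.
|Ram(-14630, 1463)| = 4, even; anisotropic at {5, 7, 11, 19}.

[5, 7, 11, 19]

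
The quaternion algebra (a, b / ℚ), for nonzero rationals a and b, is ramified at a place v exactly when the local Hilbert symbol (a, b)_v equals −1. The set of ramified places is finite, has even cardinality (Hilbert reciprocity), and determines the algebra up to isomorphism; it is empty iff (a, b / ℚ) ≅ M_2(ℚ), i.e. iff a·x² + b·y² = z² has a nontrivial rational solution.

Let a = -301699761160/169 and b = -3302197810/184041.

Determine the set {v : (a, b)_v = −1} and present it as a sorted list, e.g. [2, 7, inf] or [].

[2, 7, 29, inf]

(a, b) ≡ (-46690, -11890) mod (ℚ^×)²; places V = {2, 3, 5, 7, 11, 13, 17, 23, 29, 31, 41, ∞}.
(a,b)_17: α=0, u≡2; β=2, v≡12 (mod 17); (2|17)=+1, (12|17)=-1; sign (−1)^0·+1^2·-1^0 = +1.
(a,b)_2: α=3, β=1; u≡7, v≡7 (mod 8); ε(u)ε(v)=1·1, αω(v)=3·0, βω(u)=1·0; sum ≡ 1  ⇒  -1.
(a,b)_23: α=1, u≡7; β=0, v≡13 (mod 23); (7|23)=-1, (13|23)=+1; sign (−1)^0·-1^0·+1^1 = +1.
(a,b)_11: α=0, u≡4; β=-2, v≡4 (mod 11); (4|11)=+1, (4|11)=+1; sign (−1)^0·+1^-2·+1^0 = +1.
(a,b)_5: α=1, u≡2; β=1, v≡3 (mod 5); (2|5)=-1, (3|5)=-1; sign (−1)^0·-1^1·-1^1 = +1.
(a,b)_31: α=2, u≡23; β=2, v≡18 (mod 31); (23|31)=-1, (18|31)=+1; sign (−1)^0·-1^2·+1^2 = +1.
(a,b)_∞: sgn(-46690)=−, sgn(-11890)=−, so -1.
(a,b)_29: α=1, u≡10; β=1, v≡23 (mod 29); (10|29)=-1, (23|29)=+1; sign (−1)^0·-1^1·+1^1 = -1.
(a,b)_7: α=1, u≡1; β=0, v≡3 (mod 7); (1|7)=+1, (3|7)=-1; sign (−1)^0·+1^0·-1^1 = -1.
(a,b)_3: α=0, u≡2; β=-2, v≡2 (mod 3); (2|3)=-1, (2|3)=-1; sign (−1)^0·-1^-2·-1^0 = +1.
(a,b)_41: α=2, u≡23; β=1, v≡34 (mod 41); (23|41)=+1, (34|41)=-1; sign (−1)^0·+1^1·-1^2 = +1.
(a,b)_13: α=-2, u≡8; β=-2, v≡5 (mod 13); (8|13)=-1, (5|13)=-1; sign (−1)^0·-1^-2·-1^-2 = +1.
|Ram(-46690, -11890)| = 4, even; anisotropic at {2, 7, 29, ∞}.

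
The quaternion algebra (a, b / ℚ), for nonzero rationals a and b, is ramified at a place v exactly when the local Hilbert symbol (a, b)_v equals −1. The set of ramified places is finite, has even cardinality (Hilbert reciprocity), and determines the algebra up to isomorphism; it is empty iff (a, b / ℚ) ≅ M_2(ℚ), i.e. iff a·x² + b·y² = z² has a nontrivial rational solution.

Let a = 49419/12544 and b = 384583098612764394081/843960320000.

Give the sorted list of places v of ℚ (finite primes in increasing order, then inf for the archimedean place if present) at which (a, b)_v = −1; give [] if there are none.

(a, b) ≡ (19, 166098) mod (ℚ^×)²; places V = {2, 3, 5, 7, 17, 19, 29, 31, 47, ∞}.
(a,b)_3: α=2, u≡1; β=13, v≡1 (mod 3); (1|3)=+1, (1|3)=+1; sign (−1)^0·+1^13·+1^2 = +1.
(a,b)_5: α=0, u≡1; β=-4, v≡3 (mod 5); (1|5)=+1, (3|5)=-1; sign (−1)^0·+1^-4·-1^0 = +1.
(a,b)_7: α=-2, u≡5; β=-2, v≡2 (mod 7); (5|7)=-1, (2|7)=+1; sign (−1)^0·-1^-2·+1^-2 = +1.
(a,b)_29: α=0, u≡2; β=-2, v≡26 (mod 29); (2|29)=-1, (26|29)=-1; sign (−1)^0·-1^-2·-1^0 = +1.
(a,b)_31: α=0, u≡8; β=1, v≡29 (mod 31); (8|31)=+1, (29|31)=-1; sign (−1)^0·+1^1·-1^0 = +1.
(a,b)_19: α=1, u≡9; β=3, v≡2 (mod 19); (9|19)=+1, (2|19)=-1; sign (−1)^1·+1^3·-1^1 = +1.
(a,b)_2: α=-8, β=-15; u≡3, v≡1 (mod 8); ε(u)ε(v)=1·0, αω(v)=-8·0, βω(u)=-15·1; sum ≡ 1  ⇒  -1.
(a,b)_17: α=2, u≡8; β=6, v≡2 (mod 17); (8|17)=+1, (2|17)=+1; sign (−1)^0·+1^6·+1^2 = +1.
(a,b)_∞: sgn(19)=+, sgn(166098)=+, so +1.
(a,b)_47: α=0, u≡5; β=1, v≡9 (mod 47); (5|47)=-1, (9|47)=+1; sign (−1)^0·-1^1·+1^0 = -1.
(19, 166098 / ℚ) ramifies at {2, 47}: a division algebra.

[2, 47]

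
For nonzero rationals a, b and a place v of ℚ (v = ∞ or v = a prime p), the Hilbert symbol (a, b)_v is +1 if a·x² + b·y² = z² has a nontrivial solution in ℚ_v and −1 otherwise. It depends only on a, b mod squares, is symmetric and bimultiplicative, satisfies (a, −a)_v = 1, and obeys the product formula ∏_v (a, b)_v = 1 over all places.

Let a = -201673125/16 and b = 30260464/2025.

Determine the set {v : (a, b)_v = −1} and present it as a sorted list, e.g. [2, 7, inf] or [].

[2, 17, 19, 37]

Mod squares: a ≡ -35853, b ≡ 31. Check v ∈ {∞, 2, 3, 5, 13, 17, 19, 31, 37}.
v=19: a=19^1·(≡2), b=19^2·(≡10) mod 19; (2|19)=-1, (10|19)=-1; (−1)^{1·2·9}·(-1)^2·(-1)^1 = -1.
v=31: a=31^0·(≡20), b=31^1·(≡14) mod 31; (20|31)=+1, (14|31)=+1; (−1)^{0·1·15}·(+1)^1·(+1)^0 = +1.
v=2: v_2(a)=-4, v_2(b)=4; units ≡ 3, 7 (mod 8); ε·ε+αω+βω = 1·1+-4·0+4·1 ≡ 1  ⇒  (a,b)_2 = -1.
v=37: a=37^1·(≡25), b=37^0·(≡6) mod 37; (25|37)=+1, (6|37)=-1; (−1)^{1·0·18}·(+1)^0·(-1)^1 = -1.
v=17: a=17^1·(≡15), b=17^0·(≡11) mod 17; (15|17)=+1, (11|17)=-1; (−1)^{1·0·8}·(+1)^0·(-1)^1 = -1.
v=13: a=13^0·(≡3), b=13^2·(≡2) mod 13; (3|13)=+1, (2|13)=-1; (−1)^{0·2·6}·(+1)^2·(-1)^0 = +1.
v=∞: -35853 < 0 and 31 > 0  ⇒  (a,b)_∞ = +1.
v=5: a=5^4·(≡3), b=5^-2·(≡4) mod 5; (3|5)=-1, (4|5)=+1; (−1)^{4·-2·2}·(-1)^-2·(+1)^4 = +1.
v=3: a=3^3·(≡1), b=3^-4·(≡1) mod 3; (1|3)=+1, (1|3)=+1; (−1)^{3·-4·1}·(+1)^-4·(+1)^3 = +1.
(-35853, 31 / ℚ) ramifies at {2, 17, 19, 37}: a division algebra.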